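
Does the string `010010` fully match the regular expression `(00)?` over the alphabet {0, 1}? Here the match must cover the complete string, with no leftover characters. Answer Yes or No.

No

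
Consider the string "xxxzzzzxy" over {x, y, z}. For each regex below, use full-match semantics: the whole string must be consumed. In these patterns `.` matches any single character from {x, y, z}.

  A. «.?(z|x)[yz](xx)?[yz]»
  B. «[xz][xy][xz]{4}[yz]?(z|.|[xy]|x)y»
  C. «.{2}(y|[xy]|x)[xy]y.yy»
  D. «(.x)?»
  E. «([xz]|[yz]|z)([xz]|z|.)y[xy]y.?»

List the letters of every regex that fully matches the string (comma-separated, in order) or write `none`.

B

A → no match
B → match
C → no match — must end with "yy"
D → no match
E → no match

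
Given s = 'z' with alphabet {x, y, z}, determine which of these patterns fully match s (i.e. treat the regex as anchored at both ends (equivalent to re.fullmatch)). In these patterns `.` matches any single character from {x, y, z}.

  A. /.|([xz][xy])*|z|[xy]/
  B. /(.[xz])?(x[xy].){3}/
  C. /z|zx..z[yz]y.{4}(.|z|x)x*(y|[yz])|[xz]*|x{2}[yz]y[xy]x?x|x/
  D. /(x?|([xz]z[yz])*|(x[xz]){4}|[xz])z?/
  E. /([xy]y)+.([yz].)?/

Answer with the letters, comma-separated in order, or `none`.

A, C, D

A → match
B → no match
C → match
D → match
E → no match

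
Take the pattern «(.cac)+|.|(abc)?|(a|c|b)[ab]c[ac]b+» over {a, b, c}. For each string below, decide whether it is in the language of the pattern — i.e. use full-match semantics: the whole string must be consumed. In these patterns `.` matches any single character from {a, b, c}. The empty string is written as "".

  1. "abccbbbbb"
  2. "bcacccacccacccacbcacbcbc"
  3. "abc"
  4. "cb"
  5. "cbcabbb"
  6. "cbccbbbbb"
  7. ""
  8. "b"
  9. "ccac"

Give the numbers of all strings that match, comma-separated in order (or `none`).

1, 3, 5, 6, 7, 8, 9

1 → match
2 → no match
3 → match
4 → no match
5 → match
6 → match
7 → match
8 → match
9 → match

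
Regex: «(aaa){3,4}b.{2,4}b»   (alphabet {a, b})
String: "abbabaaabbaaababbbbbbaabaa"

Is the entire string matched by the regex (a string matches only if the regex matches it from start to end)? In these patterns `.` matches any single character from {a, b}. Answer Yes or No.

No

Every match must start with "aaa", but "abbabaaabbaaababbbbbbaabaa" does not.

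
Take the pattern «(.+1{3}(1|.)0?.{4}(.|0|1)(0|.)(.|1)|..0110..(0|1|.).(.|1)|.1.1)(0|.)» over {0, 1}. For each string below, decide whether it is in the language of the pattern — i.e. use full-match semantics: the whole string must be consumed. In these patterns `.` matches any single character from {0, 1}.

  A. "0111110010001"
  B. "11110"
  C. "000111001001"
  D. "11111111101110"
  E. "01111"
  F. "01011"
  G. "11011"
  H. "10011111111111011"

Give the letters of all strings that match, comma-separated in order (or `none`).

A → match
B. "11110" → match
C. "000111001001" → no match
D → match
E. "01111" → match
F. "01011" → match
G. "11011" → match
H → match

A, B, D, E, F, G, H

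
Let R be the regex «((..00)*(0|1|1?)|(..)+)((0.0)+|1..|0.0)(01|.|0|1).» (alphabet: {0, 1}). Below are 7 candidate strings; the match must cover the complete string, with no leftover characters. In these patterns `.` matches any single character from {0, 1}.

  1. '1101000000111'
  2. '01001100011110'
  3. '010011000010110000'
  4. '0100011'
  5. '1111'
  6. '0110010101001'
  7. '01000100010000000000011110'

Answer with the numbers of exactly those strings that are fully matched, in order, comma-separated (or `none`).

1 → no match
2 → match
3 → no match
4 → match
5 → no match
6 → match
7 → match

2, 4, 6, 7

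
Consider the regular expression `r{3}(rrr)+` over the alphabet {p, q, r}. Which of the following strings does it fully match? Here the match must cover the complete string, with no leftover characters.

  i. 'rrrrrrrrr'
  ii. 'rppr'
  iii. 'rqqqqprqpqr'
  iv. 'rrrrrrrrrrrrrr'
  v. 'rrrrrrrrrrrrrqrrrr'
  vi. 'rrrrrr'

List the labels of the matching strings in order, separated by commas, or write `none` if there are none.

i. 'rrrrrrrrr' → match
ii. 'rppr' → no match — must end with 'rrr'
iii. 'rqqqqprqpqr' → no match — must end with 'rrr'
iv → no match
v → no match
vi. 'rrrrrr' → match

i, vi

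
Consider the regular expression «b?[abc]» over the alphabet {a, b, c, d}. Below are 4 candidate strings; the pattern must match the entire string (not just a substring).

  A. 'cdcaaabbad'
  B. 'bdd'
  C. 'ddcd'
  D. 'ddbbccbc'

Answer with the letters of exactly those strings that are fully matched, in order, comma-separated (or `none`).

A → no match
B → no match
C → no match
D → no match

none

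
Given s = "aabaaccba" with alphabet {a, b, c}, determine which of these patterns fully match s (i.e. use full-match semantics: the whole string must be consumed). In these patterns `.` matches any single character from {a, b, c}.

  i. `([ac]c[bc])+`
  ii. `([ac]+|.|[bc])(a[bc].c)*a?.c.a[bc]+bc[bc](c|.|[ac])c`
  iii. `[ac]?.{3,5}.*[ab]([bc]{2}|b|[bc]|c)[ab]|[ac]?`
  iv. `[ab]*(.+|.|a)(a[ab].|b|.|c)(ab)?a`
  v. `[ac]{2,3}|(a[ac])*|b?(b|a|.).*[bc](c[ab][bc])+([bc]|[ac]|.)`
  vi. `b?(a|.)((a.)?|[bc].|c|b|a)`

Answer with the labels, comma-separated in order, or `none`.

iv

i → no match
ii → no match — must end with "c"
iii → no match
iv → match
v → no match
vi → no match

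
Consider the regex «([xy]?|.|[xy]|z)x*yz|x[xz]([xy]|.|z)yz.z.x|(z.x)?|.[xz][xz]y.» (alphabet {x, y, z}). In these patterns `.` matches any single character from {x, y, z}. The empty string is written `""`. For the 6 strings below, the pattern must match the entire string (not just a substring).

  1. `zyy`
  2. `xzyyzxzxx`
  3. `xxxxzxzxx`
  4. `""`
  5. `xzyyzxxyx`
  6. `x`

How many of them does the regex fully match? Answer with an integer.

2

1 → no match
2 → match
3 → no match
4 → match
5 → no match
6 → no match
Total matched: 2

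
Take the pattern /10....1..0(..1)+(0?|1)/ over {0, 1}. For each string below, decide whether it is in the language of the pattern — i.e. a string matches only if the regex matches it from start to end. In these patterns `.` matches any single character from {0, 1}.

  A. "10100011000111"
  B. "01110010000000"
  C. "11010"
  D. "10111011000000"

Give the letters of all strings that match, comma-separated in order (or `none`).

A

A → match
B → no match — must start with "10"
C. "11010" → no match — must start with "10"
D → no match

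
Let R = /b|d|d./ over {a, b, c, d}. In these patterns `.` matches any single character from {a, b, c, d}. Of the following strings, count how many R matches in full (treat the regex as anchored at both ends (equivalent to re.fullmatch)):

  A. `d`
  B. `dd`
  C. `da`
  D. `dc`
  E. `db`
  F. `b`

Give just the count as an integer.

6

A → match
B → match
C → match
D → match
E → match
F → match
Total matched: 6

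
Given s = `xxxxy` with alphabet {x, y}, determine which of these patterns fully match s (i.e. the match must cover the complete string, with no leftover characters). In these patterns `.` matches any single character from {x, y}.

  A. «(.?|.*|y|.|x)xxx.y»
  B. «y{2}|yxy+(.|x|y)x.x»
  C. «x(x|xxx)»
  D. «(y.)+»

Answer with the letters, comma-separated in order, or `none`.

A → match
B → no match
C → no match
D → no match — must start with `y`

A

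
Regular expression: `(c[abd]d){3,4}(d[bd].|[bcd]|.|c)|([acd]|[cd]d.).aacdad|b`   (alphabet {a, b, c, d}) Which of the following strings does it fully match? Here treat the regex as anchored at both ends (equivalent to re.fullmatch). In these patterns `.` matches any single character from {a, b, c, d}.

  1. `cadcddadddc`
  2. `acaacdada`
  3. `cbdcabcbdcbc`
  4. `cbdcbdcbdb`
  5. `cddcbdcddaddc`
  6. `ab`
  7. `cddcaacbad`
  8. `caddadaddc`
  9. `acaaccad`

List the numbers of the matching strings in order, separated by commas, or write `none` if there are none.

4

1. `cadcddadddc` → no match
2. `acaacdada` → no match
3. `cbdcabcbdcbc` → no match
4. `cbdcbdcbdb` → match
5 → no match
6. `ab` → no match
7. `cddcaacbad` → no match
8. `caddadaddc` → no match
9. `acaaccad` → no match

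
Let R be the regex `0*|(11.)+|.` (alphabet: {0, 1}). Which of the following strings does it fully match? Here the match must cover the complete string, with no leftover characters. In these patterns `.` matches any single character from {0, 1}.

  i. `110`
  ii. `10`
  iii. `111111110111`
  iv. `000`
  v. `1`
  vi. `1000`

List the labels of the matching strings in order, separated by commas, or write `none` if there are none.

i → match
ii → no match
iii → match
iv → match
v → match
vi → no match

i, iii, iv, v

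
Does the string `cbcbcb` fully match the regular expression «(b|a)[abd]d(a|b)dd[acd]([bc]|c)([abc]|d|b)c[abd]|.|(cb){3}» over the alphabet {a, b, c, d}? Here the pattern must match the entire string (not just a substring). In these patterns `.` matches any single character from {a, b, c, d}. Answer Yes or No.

Yes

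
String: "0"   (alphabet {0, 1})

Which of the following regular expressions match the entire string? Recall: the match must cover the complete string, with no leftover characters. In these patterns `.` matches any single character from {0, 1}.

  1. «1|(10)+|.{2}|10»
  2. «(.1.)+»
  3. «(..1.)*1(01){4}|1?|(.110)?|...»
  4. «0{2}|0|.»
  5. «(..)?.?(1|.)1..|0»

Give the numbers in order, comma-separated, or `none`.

1 → no match
2 → no match
3 → no match
4 → match
5 → match

4, 5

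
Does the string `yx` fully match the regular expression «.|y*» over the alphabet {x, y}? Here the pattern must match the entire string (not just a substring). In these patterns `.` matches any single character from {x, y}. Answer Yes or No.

No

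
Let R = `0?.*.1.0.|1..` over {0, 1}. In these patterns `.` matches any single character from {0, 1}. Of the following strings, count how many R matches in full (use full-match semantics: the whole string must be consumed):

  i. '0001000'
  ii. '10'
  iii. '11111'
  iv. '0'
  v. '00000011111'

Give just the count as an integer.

i → match
ii → no match
iii → no match
iv → no match
v → no match
Total matched: 1

1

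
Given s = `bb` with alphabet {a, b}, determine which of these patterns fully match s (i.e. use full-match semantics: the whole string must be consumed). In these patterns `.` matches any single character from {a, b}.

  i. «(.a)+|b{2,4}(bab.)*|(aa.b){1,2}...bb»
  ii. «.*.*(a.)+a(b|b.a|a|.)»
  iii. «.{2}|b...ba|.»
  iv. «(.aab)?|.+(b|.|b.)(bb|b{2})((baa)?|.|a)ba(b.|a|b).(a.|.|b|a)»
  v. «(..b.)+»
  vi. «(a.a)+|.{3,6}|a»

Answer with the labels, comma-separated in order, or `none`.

i → match
ii → no match
iii → match
iv → no match
v → no match
vi → no match

i, iii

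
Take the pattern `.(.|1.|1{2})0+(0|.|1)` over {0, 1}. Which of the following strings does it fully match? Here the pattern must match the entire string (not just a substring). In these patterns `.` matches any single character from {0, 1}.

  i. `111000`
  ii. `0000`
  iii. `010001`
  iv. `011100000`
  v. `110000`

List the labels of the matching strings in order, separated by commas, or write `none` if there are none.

i, ii, iii, v

i → match
ii → match
iii → match
iv → no match
v → match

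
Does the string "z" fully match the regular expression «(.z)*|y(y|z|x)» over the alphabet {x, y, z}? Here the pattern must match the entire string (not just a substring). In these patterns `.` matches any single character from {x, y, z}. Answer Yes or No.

No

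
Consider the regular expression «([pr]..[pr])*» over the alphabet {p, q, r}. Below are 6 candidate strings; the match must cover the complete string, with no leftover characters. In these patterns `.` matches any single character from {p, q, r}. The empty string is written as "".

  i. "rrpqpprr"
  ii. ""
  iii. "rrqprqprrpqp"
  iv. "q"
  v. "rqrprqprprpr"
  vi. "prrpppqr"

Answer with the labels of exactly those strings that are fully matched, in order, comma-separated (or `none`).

i → no match
ii → match
iii → match
iv → no match
v → match
vi → match

ii, iii, v, vi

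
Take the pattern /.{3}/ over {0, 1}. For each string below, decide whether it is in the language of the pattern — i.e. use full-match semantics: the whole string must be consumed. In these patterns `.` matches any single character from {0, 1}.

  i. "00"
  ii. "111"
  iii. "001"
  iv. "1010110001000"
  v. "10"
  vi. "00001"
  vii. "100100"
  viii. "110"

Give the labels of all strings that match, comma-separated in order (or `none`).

ii, iii, viii

i. "00" → no match
ii. "111" → match
iii. "001" → match
iv → no match
v. "10" → no match
vi. "00001" → no match
vii. "100100" → no match
viii. "110" → match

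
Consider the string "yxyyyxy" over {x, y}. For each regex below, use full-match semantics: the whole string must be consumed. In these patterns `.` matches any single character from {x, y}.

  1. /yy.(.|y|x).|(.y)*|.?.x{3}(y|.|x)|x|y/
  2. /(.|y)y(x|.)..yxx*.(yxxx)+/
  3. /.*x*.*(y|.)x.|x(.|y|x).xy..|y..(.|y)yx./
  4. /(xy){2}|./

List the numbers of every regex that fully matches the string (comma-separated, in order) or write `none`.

3

1 → no match
2 → no match — must end with "yxxx"
3 → match
4 → no match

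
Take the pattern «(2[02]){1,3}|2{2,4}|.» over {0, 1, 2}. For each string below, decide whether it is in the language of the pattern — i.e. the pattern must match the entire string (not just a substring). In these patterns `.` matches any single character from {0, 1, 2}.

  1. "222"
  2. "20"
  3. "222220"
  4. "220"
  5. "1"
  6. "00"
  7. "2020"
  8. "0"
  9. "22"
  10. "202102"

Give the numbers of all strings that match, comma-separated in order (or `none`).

1 → match
2 → match
3 → match
4 → no match
5 → match
6 → no match
7 → match
8 → match
9 → match
10 → no match

1, 2, 3, 5, 7, 8, 9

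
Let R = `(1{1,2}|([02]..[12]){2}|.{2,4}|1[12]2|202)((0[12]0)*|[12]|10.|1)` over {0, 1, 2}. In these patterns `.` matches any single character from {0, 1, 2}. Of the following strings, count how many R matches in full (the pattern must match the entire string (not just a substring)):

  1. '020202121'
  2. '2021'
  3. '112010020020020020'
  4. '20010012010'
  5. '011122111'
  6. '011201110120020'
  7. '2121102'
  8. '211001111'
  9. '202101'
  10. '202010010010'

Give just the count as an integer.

1. '020202121' → match
2. '2021' → match
3 → match
4. '20010012010' → match
5. '011122111' → match
6 → no match
7. '2121102' → match
8. '211001111' → no match
9. '202101' → match
10. '202010010010' → match
Total matched: 8

8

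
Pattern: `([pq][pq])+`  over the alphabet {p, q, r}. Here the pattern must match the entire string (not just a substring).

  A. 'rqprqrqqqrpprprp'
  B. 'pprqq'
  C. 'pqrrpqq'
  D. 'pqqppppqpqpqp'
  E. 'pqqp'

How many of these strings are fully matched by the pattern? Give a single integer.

A → no match
B → no match
C → no match
D → no match
E → match
Total matched: 1

1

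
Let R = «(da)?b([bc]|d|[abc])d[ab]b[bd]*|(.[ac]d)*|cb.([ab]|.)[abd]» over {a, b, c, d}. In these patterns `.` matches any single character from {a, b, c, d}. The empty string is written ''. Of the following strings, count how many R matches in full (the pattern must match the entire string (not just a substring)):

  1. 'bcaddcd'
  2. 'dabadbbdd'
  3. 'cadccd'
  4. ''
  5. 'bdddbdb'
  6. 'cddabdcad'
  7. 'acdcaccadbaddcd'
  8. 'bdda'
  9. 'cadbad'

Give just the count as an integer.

4

1. 'bcaddcd' → no match
2. 'dabadbbdd' → match
3. 'cadccd' → match
4. '' → match
5. 'bdddbdb' → no match
6. 'cddabdcad' → no match
7 → no match
8. 'bdda' → no match
9. 'cadbad' → match
Total matched: 4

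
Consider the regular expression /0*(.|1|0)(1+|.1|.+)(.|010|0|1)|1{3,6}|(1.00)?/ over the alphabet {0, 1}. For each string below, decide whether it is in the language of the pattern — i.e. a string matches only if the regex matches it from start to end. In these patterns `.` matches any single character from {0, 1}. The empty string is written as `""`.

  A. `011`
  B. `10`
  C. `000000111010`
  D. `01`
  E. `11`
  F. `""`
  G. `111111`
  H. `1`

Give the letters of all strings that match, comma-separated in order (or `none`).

A, C, F, G

A → match
B → no match
C → match
D → no match
E → no match
F → match
G → match
H → no match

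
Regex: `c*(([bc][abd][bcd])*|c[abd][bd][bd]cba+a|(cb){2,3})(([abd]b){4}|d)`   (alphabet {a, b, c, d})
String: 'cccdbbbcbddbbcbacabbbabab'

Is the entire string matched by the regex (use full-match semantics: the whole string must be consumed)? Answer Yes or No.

Yes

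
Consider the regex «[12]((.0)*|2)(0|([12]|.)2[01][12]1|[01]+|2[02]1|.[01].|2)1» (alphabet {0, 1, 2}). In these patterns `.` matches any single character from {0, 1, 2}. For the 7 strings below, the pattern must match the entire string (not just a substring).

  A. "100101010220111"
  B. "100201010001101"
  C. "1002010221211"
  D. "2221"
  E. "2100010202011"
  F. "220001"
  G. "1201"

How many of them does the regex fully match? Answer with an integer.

7

A → match
B → match
C → match
D. "2221" → match
E → match
F. "220001" → match
G. "1201" → match
Total matched: 7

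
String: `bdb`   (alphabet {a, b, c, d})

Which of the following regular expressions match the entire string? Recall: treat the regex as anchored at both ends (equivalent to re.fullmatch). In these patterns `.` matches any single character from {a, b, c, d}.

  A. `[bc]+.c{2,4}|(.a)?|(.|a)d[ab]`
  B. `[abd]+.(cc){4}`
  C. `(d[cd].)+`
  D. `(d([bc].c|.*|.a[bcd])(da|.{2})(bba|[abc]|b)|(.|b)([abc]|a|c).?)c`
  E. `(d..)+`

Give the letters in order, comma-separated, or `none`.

A

A → match
B → no match — must end with `cc`
C → no match — must start with `d`
D → no match — must end with `c`
E → no match — must start with `d`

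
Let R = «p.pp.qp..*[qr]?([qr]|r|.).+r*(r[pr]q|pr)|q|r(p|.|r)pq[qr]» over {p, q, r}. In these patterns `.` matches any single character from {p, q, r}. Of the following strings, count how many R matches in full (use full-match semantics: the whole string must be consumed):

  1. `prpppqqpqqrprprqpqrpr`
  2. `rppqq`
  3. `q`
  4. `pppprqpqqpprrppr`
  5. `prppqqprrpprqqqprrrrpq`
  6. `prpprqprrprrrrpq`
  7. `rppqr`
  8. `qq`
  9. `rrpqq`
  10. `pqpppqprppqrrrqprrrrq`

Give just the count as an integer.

1 → no match
2 → match
3 → match
4 → match
5 → match
6 → match
7 → match
8 → no match
9 → match
10 → match
Total matched: 8

8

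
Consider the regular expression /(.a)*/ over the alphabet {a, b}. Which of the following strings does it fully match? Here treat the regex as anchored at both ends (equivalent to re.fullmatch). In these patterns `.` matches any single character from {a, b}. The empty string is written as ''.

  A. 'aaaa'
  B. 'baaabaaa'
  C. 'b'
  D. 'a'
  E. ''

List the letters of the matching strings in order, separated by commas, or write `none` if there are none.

A, B, E

A → match
B → match
C → no match
D → no match
E → match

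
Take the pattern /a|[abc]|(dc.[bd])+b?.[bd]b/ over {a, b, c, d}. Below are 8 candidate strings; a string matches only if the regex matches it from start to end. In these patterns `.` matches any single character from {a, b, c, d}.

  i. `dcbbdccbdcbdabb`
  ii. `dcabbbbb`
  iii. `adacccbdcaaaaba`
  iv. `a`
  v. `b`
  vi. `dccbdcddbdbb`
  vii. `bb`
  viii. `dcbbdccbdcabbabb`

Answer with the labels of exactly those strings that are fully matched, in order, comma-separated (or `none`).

i, ii, iv, v, vi, viii

i → match
ii → match
iii → no match
iv → match
v → match
vi → match
vii → no match
viii → match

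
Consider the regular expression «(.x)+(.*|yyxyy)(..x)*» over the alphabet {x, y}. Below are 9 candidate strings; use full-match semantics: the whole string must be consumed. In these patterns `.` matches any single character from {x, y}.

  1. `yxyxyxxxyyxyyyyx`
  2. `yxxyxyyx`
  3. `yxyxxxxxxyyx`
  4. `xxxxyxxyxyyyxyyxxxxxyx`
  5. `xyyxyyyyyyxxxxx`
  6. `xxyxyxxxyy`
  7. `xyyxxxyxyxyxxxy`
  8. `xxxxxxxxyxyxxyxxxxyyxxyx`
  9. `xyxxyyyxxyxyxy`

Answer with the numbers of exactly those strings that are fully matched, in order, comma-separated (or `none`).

1, 2, 3, 4, 6, 8

1 → match
2 → match
3 → match
4 → match
5 → no match
6 → match
7 → no match
8 → match
9 → no match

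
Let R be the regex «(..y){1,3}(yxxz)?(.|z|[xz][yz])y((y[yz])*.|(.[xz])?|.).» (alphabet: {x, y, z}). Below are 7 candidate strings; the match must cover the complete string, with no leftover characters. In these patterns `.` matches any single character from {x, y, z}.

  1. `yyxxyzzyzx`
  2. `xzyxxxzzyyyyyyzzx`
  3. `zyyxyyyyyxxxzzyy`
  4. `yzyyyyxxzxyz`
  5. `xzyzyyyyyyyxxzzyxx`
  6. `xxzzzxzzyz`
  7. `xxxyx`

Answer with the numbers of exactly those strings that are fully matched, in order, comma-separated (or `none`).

none

1 → no match
2 → no match
3 → no match
4 → no match
5 → no match
6 → no match
7 → no match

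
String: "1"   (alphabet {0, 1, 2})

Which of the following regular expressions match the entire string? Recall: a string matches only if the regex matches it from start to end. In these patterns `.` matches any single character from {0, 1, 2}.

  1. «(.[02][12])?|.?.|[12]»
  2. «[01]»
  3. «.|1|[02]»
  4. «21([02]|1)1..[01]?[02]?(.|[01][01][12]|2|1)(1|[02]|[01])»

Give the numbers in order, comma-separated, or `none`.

1 → match
2 → match
3 → match
4 → no match — must start with "21"

1, 2, 3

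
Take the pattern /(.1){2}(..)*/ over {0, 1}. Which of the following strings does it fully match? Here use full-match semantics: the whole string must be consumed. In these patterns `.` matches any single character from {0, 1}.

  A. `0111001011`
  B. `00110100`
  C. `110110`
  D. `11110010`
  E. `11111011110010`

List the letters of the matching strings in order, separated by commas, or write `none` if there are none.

A → match
B → no match
C → match
D → match
E → match

A, C, D, E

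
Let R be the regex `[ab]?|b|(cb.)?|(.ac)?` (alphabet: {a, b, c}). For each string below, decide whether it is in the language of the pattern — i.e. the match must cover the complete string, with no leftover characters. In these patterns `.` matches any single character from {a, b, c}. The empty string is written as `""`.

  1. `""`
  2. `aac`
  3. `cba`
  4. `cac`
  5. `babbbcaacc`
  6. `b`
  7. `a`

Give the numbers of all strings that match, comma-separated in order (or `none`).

1 → match
2 → match
3 → match
4 → match
5 → no match
6 → match
7 → match

1, 2, 3, 4, 6, 7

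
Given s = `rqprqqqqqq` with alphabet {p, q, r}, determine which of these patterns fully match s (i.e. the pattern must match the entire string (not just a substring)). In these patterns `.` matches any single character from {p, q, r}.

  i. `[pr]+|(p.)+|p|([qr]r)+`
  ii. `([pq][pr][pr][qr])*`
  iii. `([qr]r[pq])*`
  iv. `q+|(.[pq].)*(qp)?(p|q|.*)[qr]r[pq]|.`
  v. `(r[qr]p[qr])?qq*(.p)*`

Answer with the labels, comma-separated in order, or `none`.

v

i → no match
ii → no match
iii → no match
iv → no match
v → match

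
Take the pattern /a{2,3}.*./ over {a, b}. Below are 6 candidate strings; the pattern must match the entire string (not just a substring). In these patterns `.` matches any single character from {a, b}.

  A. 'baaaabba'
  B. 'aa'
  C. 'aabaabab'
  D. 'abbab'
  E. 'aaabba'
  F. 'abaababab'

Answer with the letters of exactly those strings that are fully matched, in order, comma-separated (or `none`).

A → no match — must start with 'a'
B → no match
C → match
D → no match
E → match
F → no match

C, E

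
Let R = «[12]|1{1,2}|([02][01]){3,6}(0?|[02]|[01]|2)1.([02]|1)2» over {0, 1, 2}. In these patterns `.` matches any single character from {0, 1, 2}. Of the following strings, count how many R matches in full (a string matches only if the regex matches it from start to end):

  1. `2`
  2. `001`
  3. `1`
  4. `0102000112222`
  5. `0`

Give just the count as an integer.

1 → match
2 → no match
3 → match
4 → no match
5 → no match
Total matched: 2

2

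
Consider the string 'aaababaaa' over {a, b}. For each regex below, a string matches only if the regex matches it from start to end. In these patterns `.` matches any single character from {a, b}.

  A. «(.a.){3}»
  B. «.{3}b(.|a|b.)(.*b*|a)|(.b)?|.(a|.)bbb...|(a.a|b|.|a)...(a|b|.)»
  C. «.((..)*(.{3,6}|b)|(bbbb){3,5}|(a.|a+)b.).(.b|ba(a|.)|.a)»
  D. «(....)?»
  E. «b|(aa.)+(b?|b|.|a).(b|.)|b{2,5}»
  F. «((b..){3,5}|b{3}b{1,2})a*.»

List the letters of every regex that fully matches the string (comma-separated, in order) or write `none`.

A, B, C

A → match
B → match
C → match
D → no match
E → no match
F → no match — must start with 'b'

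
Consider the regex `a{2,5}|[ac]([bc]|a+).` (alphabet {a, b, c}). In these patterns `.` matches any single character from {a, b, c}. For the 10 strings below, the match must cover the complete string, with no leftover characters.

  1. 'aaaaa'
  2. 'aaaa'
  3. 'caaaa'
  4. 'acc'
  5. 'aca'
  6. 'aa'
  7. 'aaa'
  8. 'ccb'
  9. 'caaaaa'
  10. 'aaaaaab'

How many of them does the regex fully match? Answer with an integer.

10

1 → match
2 → match
3 → match
4 → match
5 → match
6 → match
7 → match
8 → match
9 → match
10 → match
Total matched: 10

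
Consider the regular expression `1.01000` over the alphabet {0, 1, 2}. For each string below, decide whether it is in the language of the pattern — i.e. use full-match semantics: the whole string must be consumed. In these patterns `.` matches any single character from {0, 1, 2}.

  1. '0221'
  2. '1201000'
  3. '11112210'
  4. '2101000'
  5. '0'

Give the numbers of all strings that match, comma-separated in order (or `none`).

1 → no match — must start with '1'
2 → match
3 → no match — must end with '01000'
4 → no match — must start with '1'
5 → no match — must start with '1'

2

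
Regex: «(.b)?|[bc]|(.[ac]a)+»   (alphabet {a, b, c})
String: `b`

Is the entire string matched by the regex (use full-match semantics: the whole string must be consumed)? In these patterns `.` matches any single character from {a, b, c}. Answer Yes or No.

Yes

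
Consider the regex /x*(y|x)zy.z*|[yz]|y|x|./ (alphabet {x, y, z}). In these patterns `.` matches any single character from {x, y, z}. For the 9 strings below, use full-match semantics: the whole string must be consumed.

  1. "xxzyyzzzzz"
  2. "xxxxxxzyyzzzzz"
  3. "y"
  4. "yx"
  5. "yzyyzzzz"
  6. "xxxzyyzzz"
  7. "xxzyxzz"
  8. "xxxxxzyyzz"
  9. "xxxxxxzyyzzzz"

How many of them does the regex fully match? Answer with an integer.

8

1 → match
2 → match
3 → match
4 → no match
5 → match
6 → match
7 → match
8 → match
9 → match
Total matched: 8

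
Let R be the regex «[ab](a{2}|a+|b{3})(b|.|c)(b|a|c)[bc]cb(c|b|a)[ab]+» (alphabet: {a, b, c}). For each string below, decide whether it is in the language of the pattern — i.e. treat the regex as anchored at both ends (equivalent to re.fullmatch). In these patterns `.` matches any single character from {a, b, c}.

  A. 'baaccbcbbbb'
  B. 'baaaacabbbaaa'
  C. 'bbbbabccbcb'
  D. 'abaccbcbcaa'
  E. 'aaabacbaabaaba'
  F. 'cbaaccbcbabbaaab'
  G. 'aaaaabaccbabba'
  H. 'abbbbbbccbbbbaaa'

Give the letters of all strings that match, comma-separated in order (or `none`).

A, C, G

A. 'baaccbcbbbb' → match
B → no match
C. 'bbbbabccbcb' → match
D. 'abaccbcbcaa' → no match
E → no match
F → no match
G → match
H → no match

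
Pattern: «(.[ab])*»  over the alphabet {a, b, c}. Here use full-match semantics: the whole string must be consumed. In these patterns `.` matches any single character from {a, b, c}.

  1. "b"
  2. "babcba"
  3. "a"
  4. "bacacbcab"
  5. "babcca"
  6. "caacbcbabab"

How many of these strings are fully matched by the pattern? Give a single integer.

1 → no match
2 → no match
3 → no match
4 → no match
5 → no match
6 → no match
Total matched: 0

0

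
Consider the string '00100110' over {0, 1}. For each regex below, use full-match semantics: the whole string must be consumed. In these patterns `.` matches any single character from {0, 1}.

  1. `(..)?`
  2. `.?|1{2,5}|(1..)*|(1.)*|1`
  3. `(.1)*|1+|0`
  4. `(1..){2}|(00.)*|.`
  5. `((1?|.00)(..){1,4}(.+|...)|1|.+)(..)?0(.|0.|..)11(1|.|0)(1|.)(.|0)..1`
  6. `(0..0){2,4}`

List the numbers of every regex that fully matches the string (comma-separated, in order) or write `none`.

1 → no match
2 → no match
3 → no match
4 → no match
5 → no match — must end with '1'
6 → match

6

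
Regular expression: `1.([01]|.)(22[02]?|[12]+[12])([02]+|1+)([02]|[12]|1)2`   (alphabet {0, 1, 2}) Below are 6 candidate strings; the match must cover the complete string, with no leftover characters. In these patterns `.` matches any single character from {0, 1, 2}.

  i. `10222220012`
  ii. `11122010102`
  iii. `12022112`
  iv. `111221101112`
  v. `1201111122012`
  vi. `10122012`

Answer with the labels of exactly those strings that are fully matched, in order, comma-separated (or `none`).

i, iii, v, vi

i → match
ii → no match
iii → match
iv → no match
v → match
vi → match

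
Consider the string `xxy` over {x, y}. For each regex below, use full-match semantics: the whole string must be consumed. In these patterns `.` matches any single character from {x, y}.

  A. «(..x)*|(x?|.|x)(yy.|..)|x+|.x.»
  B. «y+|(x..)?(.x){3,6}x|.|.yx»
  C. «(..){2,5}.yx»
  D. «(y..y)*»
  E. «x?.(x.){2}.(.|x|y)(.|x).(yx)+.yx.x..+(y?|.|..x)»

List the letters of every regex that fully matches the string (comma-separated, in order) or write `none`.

A → match
B → no match
C → no match — must end with `yx`
D → no match
E → no match

A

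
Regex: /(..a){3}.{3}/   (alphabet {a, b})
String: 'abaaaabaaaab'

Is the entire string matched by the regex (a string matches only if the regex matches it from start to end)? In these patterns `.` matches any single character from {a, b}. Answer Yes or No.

Yes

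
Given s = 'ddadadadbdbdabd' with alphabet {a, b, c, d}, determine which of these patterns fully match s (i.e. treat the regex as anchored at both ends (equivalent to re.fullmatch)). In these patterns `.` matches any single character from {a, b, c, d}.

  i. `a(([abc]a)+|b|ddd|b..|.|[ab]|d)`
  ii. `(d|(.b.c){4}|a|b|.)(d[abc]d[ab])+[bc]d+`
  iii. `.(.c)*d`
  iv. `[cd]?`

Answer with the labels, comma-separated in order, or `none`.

i → no match — must start with 'a'
ii → match
iii → no match
iv → no match

ii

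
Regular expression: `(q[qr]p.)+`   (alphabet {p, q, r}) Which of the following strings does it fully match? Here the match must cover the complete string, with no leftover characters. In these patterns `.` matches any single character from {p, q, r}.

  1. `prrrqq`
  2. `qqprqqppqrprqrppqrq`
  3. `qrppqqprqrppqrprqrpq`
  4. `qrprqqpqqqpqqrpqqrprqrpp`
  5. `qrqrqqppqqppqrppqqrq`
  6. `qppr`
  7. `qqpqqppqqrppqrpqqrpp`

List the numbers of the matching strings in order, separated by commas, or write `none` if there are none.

1 → no match — must start with `q`
2 → no match
3 → match
4 → match
5 → no match
6 → no match
7 → no match

3, 4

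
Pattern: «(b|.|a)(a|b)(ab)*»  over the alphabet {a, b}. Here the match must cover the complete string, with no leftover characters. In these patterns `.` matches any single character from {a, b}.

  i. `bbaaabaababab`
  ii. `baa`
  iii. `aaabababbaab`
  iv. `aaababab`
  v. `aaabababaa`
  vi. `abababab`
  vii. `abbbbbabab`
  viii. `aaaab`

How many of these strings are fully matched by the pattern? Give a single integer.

i → no match
ii → no match
iii → no match
iv → match
v → no match
vi → match
vii → no match
viii → no match
Total matched: 2

2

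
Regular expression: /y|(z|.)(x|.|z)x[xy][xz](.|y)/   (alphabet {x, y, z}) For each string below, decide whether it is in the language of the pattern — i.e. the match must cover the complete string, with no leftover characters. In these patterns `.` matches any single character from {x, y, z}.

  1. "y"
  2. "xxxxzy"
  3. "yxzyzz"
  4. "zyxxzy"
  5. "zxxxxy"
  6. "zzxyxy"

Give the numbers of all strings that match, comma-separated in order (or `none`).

1, 2, 4, 5, 6

1 → match
2 → match
3 → no match
4 → match
5 → match
6 → match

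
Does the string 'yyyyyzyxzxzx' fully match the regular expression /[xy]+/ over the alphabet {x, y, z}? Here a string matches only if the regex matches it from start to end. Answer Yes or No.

No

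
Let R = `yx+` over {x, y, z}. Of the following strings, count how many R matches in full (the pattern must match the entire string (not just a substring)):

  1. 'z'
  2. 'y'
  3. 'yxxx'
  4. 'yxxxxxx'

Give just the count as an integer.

2

1 → no match — must start with 'yx'
2 → no match — must start with 'yx'
3 → match
4 → match
Total matched: 2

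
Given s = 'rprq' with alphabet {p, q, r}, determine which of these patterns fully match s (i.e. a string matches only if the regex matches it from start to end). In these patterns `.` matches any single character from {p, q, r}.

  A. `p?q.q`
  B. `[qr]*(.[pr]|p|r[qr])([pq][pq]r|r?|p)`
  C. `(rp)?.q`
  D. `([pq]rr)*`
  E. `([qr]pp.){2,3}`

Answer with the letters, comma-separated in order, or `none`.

A → no match
B → no match
C → match
D → no match
E → no match

C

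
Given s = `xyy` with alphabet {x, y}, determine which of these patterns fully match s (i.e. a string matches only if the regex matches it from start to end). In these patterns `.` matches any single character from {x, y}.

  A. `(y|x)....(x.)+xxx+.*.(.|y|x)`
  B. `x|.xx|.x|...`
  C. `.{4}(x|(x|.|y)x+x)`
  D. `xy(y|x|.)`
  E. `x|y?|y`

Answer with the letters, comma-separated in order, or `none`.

B, D

A → no match
B → match
C → no match
D → match
E → no match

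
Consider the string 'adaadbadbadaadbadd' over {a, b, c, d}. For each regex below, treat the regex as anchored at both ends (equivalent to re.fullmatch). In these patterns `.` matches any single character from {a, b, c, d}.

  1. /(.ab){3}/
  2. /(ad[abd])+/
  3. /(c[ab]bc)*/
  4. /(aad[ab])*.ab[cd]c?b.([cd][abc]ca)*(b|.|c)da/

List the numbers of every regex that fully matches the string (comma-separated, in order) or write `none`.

2

1 → no match — must end with 'ab'
2 → match
3 → no match
4 → no match — must end with 'da'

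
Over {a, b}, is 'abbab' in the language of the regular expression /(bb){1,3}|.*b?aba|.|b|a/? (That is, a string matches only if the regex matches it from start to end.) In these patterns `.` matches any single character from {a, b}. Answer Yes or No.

No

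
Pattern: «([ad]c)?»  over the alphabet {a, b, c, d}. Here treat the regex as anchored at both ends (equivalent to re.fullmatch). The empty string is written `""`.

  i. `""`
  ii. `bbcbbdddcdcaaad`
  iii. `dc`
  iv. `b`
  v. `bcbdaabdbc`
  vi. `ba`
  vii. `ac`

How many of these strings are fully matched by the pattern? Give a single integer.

i → match
ii → no match
iii → match
iv → no match
v → no match
vi → no match
vii → match
Total matched: 3

3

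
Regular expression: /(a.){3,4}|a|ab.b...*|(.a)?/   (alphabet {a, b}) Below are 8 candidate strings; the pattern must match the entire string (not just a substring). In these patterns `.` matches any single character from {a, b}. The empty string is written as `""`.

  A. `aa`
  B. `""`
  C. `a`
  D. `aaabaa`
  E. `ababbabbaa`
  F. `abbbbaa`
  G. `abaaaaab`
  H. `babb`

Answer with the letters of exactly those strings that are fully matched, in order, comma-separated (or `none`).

A → match
B → match
C → match
D → match
E → match
F → match
G → match
H → no match

A, B, C, D, E, F, G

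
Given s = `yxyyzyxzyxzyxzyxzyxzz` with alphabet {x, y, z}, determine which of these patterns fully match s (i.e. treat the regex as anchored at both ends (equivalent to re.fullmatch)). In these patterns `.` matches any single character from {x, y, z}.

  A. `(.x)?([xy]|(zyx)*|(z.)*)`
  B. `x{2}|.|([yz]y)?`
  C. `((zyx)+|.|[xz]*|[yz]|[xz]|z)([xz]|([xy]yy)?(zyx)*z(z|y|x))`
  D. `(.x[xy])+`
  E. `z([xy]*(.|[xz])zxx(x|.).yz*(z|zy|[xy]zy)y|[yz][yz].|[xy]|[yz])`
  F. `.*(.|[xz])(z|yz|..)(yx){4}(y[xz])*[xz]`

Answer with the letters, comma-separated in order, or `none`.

C

A → no match
B → no match
C → match
D → no match
E → no match — must start with `z`
F → no match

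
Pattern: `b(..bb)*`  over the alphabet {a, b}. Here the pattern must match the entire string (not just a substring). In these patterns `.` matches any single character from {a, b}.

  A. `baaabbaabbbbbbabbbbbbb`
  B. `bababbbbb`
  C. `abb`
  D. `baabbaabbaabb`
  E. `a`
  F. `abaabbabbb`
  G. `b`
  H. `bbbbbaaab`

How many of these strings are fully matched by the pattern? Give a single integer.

2

A → no match
B → no match
C → no match — must start with `b`
D → match
E → no match — must start with `b`
F → no match — must start with `b`
G → match
H → no match
Total matched: 2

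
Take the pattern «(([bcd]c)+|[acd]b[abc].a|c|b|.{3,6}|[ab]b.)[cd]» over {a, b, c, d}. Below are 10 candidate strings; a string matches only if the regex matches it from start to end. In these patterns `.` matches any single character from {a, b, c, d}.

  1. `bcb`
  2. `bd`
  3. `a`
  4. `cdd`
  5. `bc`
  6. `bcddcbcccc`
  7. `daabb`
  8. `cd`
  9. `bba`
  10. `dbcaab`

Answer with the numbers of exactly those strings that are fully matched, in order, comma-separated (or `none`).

2, 5, 8

1. `bcb` → no match
2. `bd` → match
3. `a` → no match
4. `cdd` → no match
5. `bc` → match
6. `bcddcbcccc` → no match
7. `daabb` → no match
8. `cd` → match
9. `bba` → no match
10. `dbcaab` → no match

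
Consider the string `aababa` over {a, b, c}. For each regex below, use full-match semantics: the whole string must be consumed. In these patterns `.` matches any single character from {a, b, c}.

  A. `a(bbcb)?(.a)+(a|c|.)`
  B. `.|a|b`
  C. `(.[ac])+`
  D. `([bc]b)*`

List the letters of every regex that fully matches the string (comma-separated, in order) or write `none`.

A → no match
B → no match
C → match
D → no match

C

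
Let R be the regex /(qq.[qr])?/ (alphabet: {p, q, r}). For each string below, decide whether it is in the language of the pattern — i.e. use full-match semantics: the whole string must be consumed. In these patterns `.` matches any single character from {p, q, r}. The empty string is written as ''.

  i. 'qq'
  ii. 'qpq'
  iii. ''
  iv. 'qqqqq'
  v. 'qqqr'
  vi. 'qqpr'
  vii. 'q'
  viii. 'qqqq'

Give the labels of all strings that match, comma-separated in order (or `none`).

iii, v, vi, viii

i → no match
ii → no match
iii → match
iv → no match
v → match
vi → match
vii → no match
viii → match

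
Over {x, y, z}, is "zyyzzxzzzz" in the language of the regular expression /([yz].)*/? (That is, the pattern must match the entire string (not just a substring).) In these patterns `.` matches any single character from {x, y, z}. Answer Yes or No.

Yes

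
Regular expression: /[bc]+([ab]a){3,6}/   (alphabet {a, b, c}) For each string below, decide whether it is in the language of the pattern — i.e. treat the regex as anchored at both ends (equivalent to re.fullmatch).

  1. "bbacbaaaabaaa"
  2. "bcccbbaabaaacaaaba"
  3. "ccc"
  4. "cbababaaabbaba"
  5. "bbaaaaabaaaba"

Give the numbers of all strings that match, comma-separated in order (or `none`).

1 → no match
2 → no match
3 → no match — must end with "a"
4 → no match
5 → match

5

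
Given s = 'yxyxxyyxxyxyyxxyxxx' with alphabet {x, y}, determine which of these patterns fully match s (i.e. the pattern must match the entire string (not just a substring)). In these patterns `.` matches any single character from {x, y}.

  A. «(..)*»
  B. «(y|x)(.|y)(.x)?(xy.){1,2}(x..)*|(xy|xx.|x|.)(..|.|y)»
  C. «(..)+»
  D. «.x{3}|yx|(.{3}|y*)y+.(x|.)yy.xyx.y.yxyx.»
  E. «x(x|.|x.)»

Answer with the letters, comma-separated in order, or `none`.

A → no match
B → match
C → no match
D → no match
E → no match — must start with 'x'

B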